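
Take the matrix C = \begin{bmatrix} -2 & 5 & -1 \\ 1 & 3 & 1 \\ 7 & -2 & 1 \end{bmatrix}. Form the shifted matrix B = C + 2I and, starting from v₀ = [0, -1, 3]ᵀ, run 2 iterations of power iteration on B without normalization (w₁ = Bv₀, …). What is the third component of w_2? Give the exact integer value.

-19

B = C + 2I has rows (0, 5, -1); (1, 5, 1); (7, -2, 3)
w1 = Bv₀ = (0·0 + 5·(-1) + (-1)·3; 1·0 + 5·(-1) + 1·3; 7·0 + (-2)·(-1) + 3·3) = (-8, -2, 11)
w2 = Bw1 = (0·(-8) + 5·(-2) + (-1)·11; 1·(-8) + 5·(-2) + 1·11; 7·(-8) + (-2)·(-2) + 3·11) = (-21, -7, -19)
Requested component of w2: -19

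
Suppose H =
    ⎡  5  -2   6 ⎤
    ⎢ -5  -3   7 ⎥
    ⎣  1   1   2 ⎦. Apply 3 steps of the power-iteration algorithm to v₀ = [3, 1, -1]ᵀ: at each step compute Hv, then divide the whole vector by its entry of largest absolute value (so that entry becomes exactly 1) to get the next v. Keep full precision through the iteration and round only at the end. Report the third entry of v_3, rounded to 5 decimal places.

-0.16510

Hv0 = (7.000000, -25.000000, 2.000000); divide by -25.000000 → v1 = (-0.280000, 1.000000, -0.080000)
Hv1 = (-3.880000, -2.160000, 0.560000); divide by -3.880000 → v2 = (1.000000, 0.556701, -0.144330)
Hv2 = (3.020619, -7.680412, 1.268041); divide by -7.680412 → v3 = (-0.393289, 1.000000, -0.165101)
Requested entry of v3: 123/-745 = -0.16510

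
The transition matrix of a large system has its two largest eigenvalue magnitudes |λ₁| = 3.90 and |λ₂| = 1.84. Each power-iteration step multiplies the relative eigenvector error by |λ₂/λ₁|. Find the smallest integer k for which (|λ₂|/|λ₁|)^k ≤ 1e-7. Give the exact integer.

|λ₂/λ₁| = 1.84/3.90 = 0.47179
Need k ≥ ln(1e-7) / ln(0.47179) = -16.1181 / -0.7512 ≈ 21.456
Smallest integer k satisfying the bound: 22

22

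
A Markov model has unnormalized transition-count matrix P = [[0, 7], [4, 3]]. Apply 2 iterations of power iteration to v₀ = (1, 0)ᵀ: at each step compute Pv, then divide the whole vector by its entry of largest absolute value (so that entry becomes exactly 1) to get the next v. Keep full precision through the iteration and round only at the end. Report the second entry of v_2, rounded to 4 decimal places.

0.4286

Pv0 = (0.00000, 4.00000); divide by 4.00000 → v1 = (0.00000, 1.00000)
Pv1 = (7.00000, 3.00000); divide by 7.00000 → v2 = (1.00000, 0.42857)
Requested entry of v2: 12/28 = 0.4286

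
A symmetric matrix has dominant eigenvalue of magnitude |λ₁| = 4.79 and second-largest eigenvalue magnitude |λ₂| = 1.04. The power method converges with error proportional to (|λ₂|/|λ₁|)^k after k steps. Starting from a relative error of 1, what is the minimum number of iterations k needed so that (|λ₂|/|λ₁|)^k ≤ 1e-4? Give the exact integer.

7

|λ₂/λ₁| = 1.04/4.79 = 0.21712
Need k ≥ ln(1e-4) / ln(0.21712) = -9.2103 / -1.5273 ≈ 6.030
Smallest integer k satisfying the bound: 7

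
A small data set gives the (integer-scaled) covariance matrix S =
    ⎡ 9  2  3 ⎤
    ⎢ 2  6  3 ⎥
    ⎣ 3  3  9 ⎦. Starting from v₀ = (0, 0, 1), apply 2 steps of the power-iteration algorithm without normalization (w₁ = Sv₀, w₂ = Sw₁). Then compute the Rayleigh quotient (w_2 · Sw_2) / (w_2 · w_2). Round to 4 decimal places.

13.3976

w1 = Sv₀ = (9·0 + 2·0 + 3·1; 2·0 + 6·0 + 3·1; 3·0 + 3·0 + 9·1) = (3, 3, 9)
w2 = Sw1 = (9·3 + 2·3 + 3·9; 2·3 + 6·3 + 3·9; 3·3 + 3·3 + 9·9) = (60, 51, 99)
Sw2 = (939, 723, 1224)
w2·Sw2 = 60·939 + 51·723 + 99·1224 = 214389; w2·w2 = 60·60 + 51·51 + 99·99 = 16002
λ ≈ 214389/16002 = 13.3976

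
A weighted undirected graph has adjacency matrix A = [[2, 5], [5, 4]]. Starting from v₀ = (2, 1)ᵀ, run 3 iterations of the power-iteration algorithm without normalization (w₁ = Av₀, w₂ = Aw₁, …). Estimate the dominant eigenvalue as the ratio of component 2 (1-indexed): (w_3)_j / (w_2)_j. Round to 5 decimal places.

w1 = Av₀ = (9, 14)
w2 = Aw1 = (88, 101)
w3 = Aw2 = (681, 844)
Ratio at component: 844 / 101 = 8.35644

8.35644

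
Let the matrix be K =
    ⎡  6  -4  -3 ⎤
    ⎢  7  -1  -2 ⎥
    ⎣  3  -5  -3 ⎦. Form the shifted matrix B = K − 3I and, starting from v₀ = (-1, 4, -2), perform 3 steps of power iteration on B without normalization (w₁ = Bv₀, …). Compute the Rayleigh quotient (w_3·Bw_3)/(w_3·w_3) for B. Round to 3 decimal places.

-3.116

B = K − 3I has rows (3, -4, -3); (7, -4, -2); (3, -5, -6)
w1 = Bv₀ = (-13, -19, -11)
w2 = Bw1 = (70, 7, 122)
w3 = Bw2 = (-184, 218, -557)
Bw3 = (247, -1046, 1700)
w3·Bw3 = -1220376; w3·w3 = 391629; μ ≈ -1220376/391629 = -3.116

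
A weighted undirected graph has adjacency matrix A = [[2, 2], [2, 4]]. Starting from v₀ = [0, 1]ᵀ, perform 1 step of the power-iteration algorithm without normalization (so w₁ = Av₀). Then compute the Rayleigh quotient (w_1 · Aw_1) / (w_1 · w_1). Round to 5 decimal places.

λ ≈ 5.20000

w1 = Av₀ = (2, 4)
Aw1 = (12, 20)
w1·Aw1 = 2·12 + 4·20 = 104; w1·w1 = 2·2 + 4·4 = 20
λ ≈ 104/20 = 5.20000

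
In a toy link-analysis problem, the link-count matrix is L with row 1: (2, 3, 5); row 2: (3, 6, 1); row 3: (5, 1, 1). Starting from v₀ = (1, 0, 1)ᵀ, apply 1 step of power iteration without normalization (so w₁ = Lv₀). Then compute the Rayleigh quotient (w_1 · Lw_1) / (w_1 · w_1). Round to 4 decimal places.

w1 = Lv₀ = (7, 4, 6)
Lw1 = (56, 51, 45)
w1·Lw1 = 7·56 + 4·51 + 6·45 = 866; w1·w1 = 7·7 + 4·4 + 6·6 = 101
λ ≈ 866/101 = 8.5743

8.5743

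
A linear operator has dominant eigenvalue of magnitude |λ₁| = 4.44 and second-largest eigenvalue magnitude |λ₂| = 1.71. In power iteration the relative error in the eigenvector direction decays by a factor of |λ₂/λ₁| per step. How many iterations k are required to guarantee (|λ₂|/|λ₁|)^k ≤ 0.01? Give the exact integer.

|λ₂/λ₁| = 1.71/4.44 = 0.38514
Need k ≥ ln(0.01) / ln(0.38514) = -4.6052 / -0.9542 ≈ 4.826
Smallest integer k satisfying the bound: 5

5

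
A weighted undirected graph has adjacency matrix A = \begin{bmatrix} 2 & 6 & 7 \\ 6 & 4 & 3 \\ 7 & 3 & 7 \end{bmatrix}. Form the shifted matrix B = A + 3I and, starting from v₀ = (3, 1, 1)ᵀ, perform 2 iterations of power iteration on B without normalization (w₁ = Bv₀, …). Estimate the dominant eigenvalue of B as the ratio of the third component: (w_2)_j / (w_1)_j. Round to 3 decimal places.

B = A + 3I has rows (5, 6, 7); (6, 7, 3); (7, 3, 10)
w1 = Bv₀ = (28, 28, 34)
w2 = Bw1 = (546, 466, 620)
Ratio: 620/34 = 18.235

μ ≈ 18.235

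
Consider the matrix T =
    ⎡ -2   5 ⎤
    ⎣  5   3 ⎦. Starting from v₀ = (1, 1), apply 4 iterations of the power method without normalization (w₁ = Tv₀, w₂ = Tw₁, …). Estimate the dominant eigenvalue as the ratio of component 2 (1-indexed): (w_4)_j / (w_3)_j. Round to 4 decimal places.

5.2125

w1 = Tv₀ = ((-2)·1 + 5·1; 5·1 + 3·1) = (3, 8)
w2 = Tw1 = ((-2)·3 + 5·8; 5·3 + 3·8) = (34, 39)
w3 = Tw2 = (127, 287)
w4 = Tw3 = (1181, 1496)
Ratio at component: 1496 / 287 = 5.2125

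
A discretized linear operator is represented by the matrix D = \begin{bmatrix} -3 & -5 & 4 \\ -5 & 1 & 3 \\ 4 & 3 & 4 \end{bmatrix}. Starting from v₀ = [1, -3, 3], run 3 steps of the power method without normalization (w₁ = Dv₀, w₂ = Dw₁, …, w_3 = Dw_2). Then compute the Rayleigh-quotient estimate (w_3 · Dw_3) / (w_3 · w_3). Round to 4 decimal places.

w1 = Dv₀ = (24, 1, 7)
w2 = Dw1 = (-49, -98, 127)
w3 = Dw2 = (1145, 528, 18)
Dw3 = (-6003, -5143, 6236)
w3·Dw3 = 1145·(-6003) + 528·(-5143) + 18·6236 = -9476691; w3·w3 = 1145·1145 + 528·528 + 18·18 = 1590133
λ ≈ -9476691/1590133 = -5.9597

-5.9597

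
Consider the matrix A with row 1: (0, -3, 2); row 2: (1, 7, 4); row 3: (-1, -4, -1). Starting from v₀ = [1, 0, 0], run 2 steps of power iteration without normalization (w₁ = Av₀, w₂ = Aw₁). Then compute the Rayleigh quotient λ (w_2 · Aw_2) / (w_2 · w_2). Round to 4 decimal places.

w1 = Av₀ = (0, 1, -1)
w2 = Aw1 = (-5, 3, -3)
Aw2 = (-15, 4, -4)
w2·Aw2 = (-5)·(-15) + 3·4 + (-3)·(-4) = 99; w2·w2 = (-5)·(-5) + 3·3 + (-3)·(-3) = 43
λ ≈ 99/43 = 2.3023

2.3023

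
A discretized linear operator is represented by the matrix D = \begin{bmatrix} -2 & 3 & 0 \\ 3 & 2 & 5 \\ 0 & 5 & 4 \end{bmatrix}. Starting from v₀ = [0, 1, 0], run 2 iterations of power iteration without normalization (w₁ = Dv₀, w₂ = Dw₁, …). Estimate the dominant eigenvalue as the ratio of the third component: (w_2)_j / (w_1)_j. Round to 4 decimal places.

6.0000

w1 = Dv₀ = ((-2)·0 + 3·1 + 0·0; 3·0 + 2·1 + 5·0; 0·0 + 5·1 + 4·0) = (3, 2, 5)
w2 = Dw1 = ((-2)·3 + 3·2 + 0·5; 3·3 + 2·2 + 5·5; 0·3 + 5·2 + 4·5) = (0, 38, 30)
Ratio at component: 30 / 5 = 6.0000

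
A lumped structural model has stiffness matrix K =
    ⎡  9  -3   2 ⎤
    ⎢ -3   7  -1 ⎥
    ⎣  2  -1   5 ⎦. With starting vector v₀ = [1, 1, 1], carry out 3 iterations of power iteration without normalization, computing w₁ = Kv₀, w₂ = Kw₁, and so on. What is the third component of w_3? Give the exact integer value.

374

w1 = Kv₀ = (8, 3, 6)
w2 = Kw1 = (75, -9, 43)
w3 = Kw2 = (788, -331, 374)
The requested component of w3 is 374.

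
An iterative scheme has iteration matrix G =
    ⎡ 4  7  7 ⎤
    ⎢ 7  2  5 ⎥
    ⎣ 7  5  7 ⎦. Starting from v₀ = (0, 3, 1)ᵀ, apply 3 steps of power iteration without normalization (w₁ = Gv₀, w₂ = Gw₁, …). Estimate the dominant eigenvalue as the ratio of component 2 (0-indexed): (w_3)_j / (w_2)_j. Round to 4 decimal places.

w1 = Gv₀ = (4·0 + 7·3 + 7·1; 7·0 + 2·3 + 5·1; 7·0 + 5·3 + 7·1) = (28, 11, 22)
w2 = Gw1 = (4·28 + 7·11 + 7·22; 7·28 + 2·11 + 5·22; 7·28 + 5·11 + 7·22) = (343, 328, 405)
w3 = Gw2 = (6503, 5082, 6876)
Ratio at component: 6876 / 405 = 16.9778

16.9778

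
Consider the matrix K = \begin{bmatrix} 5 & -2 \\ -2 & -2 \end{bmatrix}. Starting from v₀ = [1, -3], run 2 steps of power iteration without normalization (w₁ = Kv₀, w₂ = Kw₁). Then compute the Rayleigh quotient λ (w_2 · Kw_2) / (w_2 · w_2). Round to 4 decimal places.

w1 = Kv₀ = (11, 4)
w2 = Kw1 = (47, -30)
Kw2 = (295, -34)
w2·Kw2 = 47·295 + (-30)·(-34) = 14885; w2·w2 = 47·47 + (-30)·(-30) = 3109
λ ≈ 14885/3109 = 4.7877

4.7877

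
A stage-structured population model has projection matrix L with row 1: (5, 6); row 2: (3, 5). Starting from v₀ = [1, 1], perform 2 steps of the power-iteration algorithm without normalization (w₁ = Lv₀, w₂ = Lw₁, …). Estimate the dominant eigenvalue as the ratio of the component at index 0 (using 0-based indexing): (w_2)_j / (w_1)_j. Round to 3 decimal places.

9.364

w1 = Lv₀ = (11, 8)
w2 = Lw1 = (103, 73)
Ratio at component: 103 / 11 = 9.364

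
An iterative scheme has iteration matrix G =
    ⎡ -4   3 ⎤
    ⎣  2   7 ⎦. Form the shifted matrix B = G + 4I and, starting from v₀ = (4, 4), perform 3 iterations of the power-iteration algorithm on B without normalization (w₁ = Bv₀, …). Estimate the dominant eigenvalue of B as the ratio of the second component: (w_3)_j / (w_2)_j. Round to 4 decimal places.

μ ≈ 11.5235

B = G + 4I has rows (0, 3); (2, 11)
w1 = Bv₀ = (0·4 + 3·4; 2·4 + 11·4) = (12, 52)
w2 = Bw1 = (0·12 + 3·52; 2·12 + 11·52) = (156, 596)
w3 = Bw2 = (1788, 6868)
Ratio: 6868/596 = 11.5235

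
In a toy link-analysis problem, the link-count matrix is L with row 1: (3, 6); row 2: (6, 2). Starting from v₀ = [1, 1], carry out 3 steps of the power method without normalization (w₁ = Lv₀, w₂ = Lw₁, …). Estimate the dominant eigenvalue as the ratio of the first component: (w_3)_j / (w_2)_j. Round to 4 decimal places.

w1 = Lv₀ = (9, 8)
w2 = Lw1 = (75, 70)
w3 = Lw2 = (645, 590)
Ratio at component: 645 / 75 = 8.6000

λ ≈ 8.6000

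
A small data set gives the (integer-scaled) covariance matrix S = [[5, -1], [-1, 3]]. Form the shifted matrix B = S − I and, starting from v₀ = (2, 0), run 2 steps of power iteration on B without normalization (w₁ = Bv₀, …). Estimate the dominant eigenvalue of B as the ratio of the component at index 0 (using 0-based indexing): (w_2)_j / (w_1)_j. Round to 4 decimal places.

μ ≈ 4.2500

B = S − I has rows (4, -1); (-1, 2)
w1 = Bv₀ = (4·2 + (-1)·0; (-1)·2 + 2·0) = (8, -2)
w2 = Bw1 = (4·8 + (-1)·(-2); (-1)·8 + 2·(-2)) = (34, -12)
Ratio: 34/8 = 4.2500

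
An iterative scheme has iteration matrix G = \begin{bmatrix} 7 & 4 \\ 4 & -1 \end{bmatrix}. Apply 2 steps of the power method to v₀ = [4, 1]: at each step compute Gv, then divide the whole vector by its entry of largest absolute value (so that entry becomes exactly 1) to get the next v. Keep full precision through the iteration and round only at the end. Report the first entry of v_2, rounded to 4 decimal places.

Gv0 = (32.00000, 15.00000); divide by 32.00000 → v1 = (1.00000, 0.46875)
Gv1 = (8.87500, 3.53125); divide by 8.87500 → v2 = (1.00000, 0.39789)
Requested entry of v2: 284/284 = 1.0000

1.0000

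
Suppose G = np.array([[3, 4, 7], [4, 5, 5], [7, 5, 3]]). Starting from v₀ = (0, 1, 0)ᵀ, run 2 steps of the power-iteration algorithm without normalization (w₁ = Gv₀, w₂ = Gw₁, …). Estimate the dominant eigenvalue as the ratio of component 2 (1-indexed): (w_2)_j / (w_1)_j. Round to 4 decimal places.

13.2000

w1 = Gv₀ = (3·0 + 4·1 + 7·0; 4·0 + 5·1 + 5·0; 7·0 + 5·1 + 3·0) = (4, 5, 5)
w2 = Gw1 = (3·4 + 4·5 + 7·5; 4·4 + 5·5 + 5·5; 7·4 + 5·5 + 3·5) = (67, 66, 68)
Ratio at component: 66 / 5 = 13.2000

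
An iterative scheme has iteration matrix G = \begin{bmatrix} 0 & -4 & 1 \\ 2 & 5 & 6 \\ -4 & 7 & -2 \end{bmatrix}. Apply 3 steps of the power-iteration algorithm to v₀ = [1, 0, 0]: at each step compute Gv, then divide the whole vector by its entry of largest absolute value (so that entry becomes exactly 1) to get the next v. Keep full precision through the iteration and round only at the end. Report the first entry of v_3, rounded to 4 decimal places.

Gv0 = (0.00000, 2.00000, -4.00000); divide by -4.00000 → v1 = (0.00000, -0.50000, 1.00000)
Gv1 = (3.00000, 3.50000, -5.50000); divide by -5.50000 → v2 = (-0.54545, -0.63636, 1.00000)
Gv2 = (3.54545, 1.72727, -4.27273); divide by -4.27273 → v3 = (-0.82979, -0.40426, 1.00000)
Requested entry of v3: 78/-94 = -0.8298

-0.8298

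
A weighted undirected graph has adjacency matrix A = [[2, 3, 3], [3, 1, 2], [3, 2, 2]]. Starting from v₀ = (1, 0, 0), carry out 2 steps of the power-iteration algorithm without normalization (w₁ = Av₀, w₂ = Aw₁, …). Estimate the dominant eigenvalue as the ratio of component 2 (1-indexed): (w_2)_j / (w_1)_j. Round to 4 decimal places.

λ ≈ 5.0000

w1 = Av₀ = (2·1 + 3·0 + 3·0; 3·1 + 1·0 + 2·0; 3·1 + 2·0 + 2·0) = (2, 3, 3)
w2 = Aw1 = (2·2 + 3·3 + 3·3; 3·2 + 1·3 + 2·3; 3·2 + 2·3 + 2·3) = (22, 15, 18)
Ratio at component: 15 / 3 = 5.0000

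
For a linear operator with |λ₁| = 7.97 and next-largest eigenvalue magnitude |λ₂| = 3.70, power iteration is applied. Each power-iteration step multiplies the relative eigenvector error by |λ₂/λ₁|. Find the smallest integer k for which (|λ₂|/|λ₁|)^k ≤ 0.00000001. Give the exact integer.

25

|λ₂/λ₁| = 3.70/7.97 = 0.46424
Need k ≥ ln(0.00000001) / ln(0.46424) = -18.4207 / -0.7674 ≈ 24.006
Smallest integer k satisfying the bound: 25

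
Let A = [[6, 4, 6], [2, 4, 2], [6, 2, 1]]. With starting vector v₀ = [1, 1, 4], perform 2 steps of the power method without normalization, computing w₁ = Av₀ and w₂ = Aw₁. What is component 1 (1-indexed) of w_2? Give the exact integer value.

w1 = Av₀ = (6·1 + 4·1 + 6·4; 2·1 + 4·1 + 2·4; 6·1 + 2·1 + 1·4) = (34, 14, 12)
w2 = Aw1 = (6·34 + 4·14 + 6·12; 2·34 + 4·14 + 2·12; 6·34 + 2·14 + 1·12) = (332, 148, 244)
The requested component of w2 is 332.

332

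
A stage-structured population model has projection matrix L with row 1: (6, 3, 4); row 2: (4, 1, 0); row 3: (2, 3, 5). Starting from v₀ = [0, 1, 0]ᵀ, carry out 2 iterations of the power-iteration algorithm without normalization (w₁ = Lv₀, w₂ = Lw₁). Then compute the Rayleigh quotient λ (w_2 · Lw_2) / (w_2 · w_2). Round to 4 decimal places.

9.9640

w1 = Lv₀ = (6·0 + 3·1 + 4·0; 4·0 + 1·1 + 0·0; 2·0 + 3·1 + 5·0) = (3, 1, 3)
w2 = Lw1 = (6·3 + 3·1 + 4·3; 4·3 + 1·1 + 0·3; 2·3 + 3·1 + 5·3) = (33, 13, 24)
Lw2 = (333, 145, 225)
w2·Lw2 = 33·333 + 13·145 + 24·225 = 18274; w2·w2 = 33·33 + 13·13 + 24·24 = 1834
λ ≈ 18274/1834 = 9.9640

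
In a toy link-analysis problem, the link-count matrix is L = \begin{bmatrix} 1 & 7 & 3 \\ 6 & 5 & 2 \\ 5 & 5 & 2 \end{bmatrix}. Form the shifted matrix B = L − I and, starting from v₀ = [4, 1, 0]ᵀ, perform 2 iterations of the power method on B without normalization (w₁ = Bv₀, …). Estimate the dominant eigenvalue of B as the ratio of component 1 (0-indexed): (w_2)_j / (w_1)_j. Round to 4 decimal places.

μ ≈ 7.2857

B = L − I has rows (0, 7, 3); (6, 4, 2); (5, 5, 1)
w1 = Bv₀ = (0·4 + 7·1 + 3·0; 6·4 + 4·1 + 2·0; 5·4 + 5·1 + 1·0) = (7, 28, 25)
w2 = Bw1 = (0·7 + 7·28 + 3·25; 6·7 + 4·28 + 2·25; 5·7 + 5·28 + 1·25) = (271, 204, 200)
Ratio: 204/28 = 7.2857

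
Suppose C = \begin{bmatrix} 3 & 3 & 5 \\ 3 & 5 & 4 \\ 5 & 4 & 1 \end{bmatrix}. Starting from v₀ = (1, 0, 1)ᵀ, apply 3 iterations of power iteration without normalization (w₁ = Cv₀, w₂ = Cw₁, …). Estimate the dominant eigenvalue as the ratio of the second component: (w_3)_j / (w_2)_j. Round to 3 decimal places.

w1 = Cv₀ = (3·1 + 3·0 + 5·1; 3·1 + 5·0 + 4·1; 5·1 + 4·0 + 1·1) = (8, 7, 6)
w2 = Cw1 = (3·8 + 3·7 + 5·6; 3·8 + 5·7 + 4·6; 5·8 + 4·7 + 1·6) = (75, 83, 74)
w3 = Cw2 = (844, 936, 781)
Ratio at component: 936 / 83 = 11.277

λ ≈ 11.277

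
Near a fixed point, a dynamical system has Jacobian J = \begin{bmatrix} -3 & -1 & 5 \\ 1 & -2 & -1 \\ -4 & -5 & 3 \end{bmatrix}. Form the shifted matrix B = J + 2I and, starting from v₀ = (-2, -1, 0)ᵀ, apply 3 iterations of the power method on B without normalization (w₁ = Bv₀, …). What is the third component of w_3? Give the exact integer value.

109

B = J + 2I has rows (-1, -1, 5); (1, 0, -1); (-4, -5, 5)
w1 = Bv₀ = (3, -2, 13)
w2 = Bw1 = (64, -10, 63)
w3 = Bw2 = (261, 1, 109)
Requested component of w3: 109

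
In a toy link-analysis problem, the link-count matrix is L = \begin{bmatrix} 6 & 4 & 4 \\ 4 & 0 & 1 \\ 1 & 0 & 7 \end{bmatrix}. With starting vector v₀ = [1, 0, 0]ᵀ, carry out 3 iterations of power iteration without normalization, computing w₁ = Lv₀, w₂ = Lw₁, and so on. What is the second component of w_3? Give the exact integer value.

237

w1 = Lv₀ = (6, 4, 1)
w2 = Lw1 = (56, 25, 13)
w3 = Lw2 = (488, 237, 147)
The requested component of w3 is 237.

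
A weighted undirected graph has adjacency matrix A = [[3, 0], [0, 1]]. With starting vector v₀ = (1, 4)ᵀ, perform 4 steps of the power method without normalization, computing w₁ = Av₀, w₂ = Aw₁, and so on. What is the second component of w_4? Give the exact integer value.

4

w1 = Av₀ = (3, 4)
w2 = Aw1 = (9, 4)
w3 = Aw2 = (27, 4)
w4 = Aw3 = (81, 4)
The requested component of w4 is 4.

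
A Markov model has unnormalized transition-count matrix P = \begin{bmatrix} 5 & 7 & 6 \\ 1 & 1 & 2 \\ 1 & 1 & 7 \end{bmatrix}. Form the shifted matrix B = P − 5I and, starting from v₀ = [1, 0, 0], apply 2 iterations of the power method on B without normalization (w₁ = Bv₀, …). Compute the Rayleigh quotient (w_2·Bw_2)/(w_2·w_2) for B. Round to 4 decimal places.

0.2692

B = P − 5I has rows (0, 7, 6); (1, -4, 2); (1, 1, 2)
w1 = Bv₀ = (0·1 + 7·0 + 6·0; 1·1 + (-4)·0 + 2·0; 1·1 + 1·0 + 2·0) = (0, 1, 1)
w2 = Bw1 = (0·0 + 7·1 + 6·1; 1·0 + (-4)·1 + 2·1; 1·0 + 1·1 + 2·1) = (13, -2, 3)
Bw2 = (4, 27, 17)
w2·Bw2 = 49; w2·w2 = 182; μ ≈ 49/182 = 0.2692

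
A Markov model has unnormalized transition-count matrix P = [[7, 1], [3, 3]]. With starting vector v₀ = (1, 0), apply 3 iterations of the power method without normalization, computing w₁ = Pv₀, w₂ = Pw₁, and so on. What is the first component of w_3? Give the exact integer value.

w1 = Pv₀ = (7, 3)
w2 = Pw1 = (52, 30)
w3 = Pw2 = (394, 246)
The requested component of w3 is 394.

394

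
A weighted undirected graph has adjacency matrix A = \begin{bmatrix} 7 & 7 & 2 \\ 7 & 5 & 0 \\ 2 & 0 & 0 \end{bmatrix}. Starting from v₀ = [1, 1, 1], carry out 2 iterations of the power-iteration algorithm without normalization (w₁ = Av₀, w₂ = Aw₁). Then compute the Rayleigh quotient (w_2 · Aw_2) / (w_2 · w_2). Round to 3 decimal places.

w1 = Av₀ = (16, 12, 2)
w2 = Aw1 = (200, 172, 32)
Aw2 = (2668, 2260, 400)
w2·Aw2 = 200·2668 + 172·2260 + 32·400 = 935120; w2·w2 = 200·200 + 172·172 + 32·32 = 70608
λ ≈ 935120/70608 = 13.244

λ ≈ 13.244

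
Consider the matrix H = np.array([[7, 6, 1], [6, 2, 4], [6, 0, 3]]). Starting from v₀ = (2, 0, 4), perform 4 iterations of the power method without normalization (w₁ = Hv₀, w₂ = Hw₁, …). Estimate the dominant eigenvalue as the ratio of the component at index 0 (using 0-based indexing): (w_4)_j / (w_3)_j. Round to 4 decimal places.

w1 = Hv₀ = (18, 28, 24)
w2 = Hw1 = (318, 260, 180)
w3 = Hw2 = (3966, 3148, 2448)
w4 = Hw3 = (49098, 39884, 31140)
Ratio at component: 49098 / 3966 = 12.3797

12.3797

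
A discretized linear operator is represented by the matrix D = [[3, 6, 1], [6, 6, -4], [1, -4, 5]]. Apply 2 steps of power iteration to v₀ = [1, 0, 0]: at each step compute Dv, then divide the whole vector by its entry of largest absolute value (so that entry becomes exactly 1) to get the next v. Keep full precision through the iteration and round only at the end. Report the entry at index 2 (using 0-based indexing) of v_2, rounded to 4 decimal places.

Dv0 = (3.00000, 6.00000, 1.00000); divide by 6.00000 → v1 = (0.50000, 1.00000, 0.16667)
Dv1 = (7.66667, 8.33333, -2.66667); divide by 8.33333 → v2 = (0.92000, 1.00000, -0.32000)
Requested entry of v2: -16/50 = -0.3200

-0.3200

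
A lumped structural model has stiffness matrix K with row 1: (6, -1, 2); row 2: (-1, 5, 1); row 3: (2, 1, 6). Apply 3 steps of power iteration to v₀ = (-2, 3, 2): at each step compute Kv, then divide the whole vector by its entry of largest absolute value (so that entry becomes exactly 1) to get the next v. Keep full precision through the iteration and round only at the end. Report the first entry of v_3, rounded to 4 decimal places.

Kv0 = (-11.00000, 19.00000, 11.00000); divide by 19.00000 → v1 = (-0.57895, 1.00000, 0.57895)
Kv1 = (-3.31579, 6.15789, 3.31579); divide by 6.15789 → v2 = (-0.53846, 1.00000, 0.53846)
Kv2 = (-3.15385, 6.07692, 3.15385); divide by 6.07692 → v3 = (-0.51899, 1.00000, 0.51899)
Requested entry of v3: -369/711 = -0.5190

-0.5190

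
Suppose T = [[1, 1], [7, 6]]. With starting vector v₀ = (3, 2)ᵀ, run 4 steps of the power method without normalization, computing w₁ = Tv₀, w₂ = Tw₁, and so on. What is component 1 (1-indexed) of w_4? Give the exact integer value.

1935

w1 = Tv₀ = (1·3 + 1·2; 7·3 + 6·2) = (5, 33)
w2 = Tw1 = (1·5 + 1·33; 7·5 + 6·33) = (38, 233)
w3 = Tw2 = (271, 1664)
w4 = Tw3 = (1935, 11881)
The requested component of w4 is 1935.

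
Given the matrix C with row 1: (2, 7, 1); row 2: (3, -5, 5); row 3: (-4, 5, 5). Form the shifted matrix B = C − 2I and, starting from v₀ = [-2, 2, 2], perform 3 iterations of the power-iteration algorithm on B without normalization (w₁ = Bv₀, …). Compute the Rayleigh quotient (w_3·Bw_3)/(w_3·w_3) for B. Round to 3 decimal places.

μ ≈ -10.622

B = C − 2I has rows (0, 7, 1); (3, -7, 5); (-4, 5, 3)
w1 = Bv₀ = (0·(-2) + 7·2 + 1·2; 3·(-2) + (-7)·2 + 5·2; (-4)·(-2) + 5·2 + 3·2) = (16, -10, 24)
w2 = Bw1 = (0·16 + 7·(-10) + 1·24; 3·16 + (-7)·(-10) + 5·24; (-4)·16 + 5·(-10) + 3·24) = (-46, 238, -42)
w3 = Bw2 = (1624, -2014, 1248)
Bw3 = (-12850, 25210, -12822)
w3·Bw3 = -87643196; w3·w3 = 8251076; μ ≈ -87643196/8251076 = -10.622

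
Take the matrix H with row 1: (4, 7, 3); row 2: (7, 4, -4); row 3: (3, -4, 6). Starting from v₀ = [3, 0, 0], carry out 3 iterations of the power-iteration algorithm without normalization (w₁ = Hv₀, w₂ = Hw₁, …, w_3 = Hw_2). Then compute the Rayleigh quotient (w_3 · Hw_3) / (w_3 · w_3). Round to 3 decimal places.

w1 = Hv₀ = (12, 21, 9)
w2 = Hw1 = (222, 132, 6)
w3 = Hw2 = (1830, 2058, 174)
Hw3 = (22248, 20346, -1698)
w3·Hw3 = 1830·22248 + 2058·20346 + 174·(-1698) = 82290456; w3·w3 = 1830·1830 + 2058·2058 + 174·174 = 7614540
λ ≈ 82290456/7614540 = 10.807

10.807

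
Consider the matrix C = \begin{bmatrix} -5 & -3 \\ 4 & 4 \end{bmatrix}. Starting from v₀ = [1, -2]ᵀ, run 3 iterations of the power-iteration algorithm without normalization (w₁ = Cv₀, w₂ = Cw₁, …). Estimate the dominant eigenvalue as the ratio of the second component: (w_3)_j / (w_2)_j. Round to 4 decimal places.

w1 = Cv₀ = ((-5)·1 + (-3)·(-2); 4·1 + 4·(-2)) = (1, -4)
w2 = Cw1 = ((-5)·1 + (-3)·(-4); 4·1 + 4·(-4)) = (7, -12)
w3 = Cw2 = (1, -20)
Ratio at component: -20 / -12 = 1.6667

λ ≈ 1.6667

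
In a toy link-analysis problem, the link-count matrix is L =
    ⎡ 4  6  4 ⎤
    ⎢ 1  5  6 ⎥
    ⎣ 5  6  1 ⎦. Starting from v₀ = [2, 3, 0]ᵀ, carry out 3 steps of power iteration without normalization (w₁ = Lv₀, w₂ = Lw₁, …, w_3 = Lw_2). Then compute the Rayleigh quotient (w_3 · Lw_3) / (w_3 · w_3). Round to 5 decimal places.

w1 = Lv₀ = (4·2 + 6·3 + 4·0; 1·2 + 5·3 + 6·0; 5·2 + 6·3 + 1·0) = (26, 17, 28)
w2 = Lw1 = (4·26 + 6·17 + 4·28; 1·26 + 5·17 + 6·28; 5·26 + 6·17 + 1·28) = (318, 279, 260)
w3 = Lw2 = (3986, 3273, 3524)
Lw3 = (49678, 41495, 43092)
w3·Lw3 = 3986·49678 + 3273·41495 + 3524·43092 = 485685851; w3·w3 = 3986·3986 + 3273·3273 + 3524·3524 = 39019301
λ ≈ 485685851/39019301 = 12.44732

λ ≈ 12.44732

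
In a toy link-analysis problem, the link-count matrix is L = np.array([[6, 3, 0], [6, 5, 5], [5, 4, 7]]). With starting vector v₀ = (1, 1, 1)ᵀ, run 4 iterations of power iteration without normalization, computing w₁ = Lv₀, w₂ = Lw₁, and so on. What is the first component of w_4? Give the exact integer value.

15885

w1 = Lv₀ = (9, 16, 16)
w2 = Lw1 = (102, 214, 221)
w3 = Lw2 = (1254, 2787, 2913)
w4 = Lw3 = (15885, 36024, 37809)
The requested component of w4 is 15885.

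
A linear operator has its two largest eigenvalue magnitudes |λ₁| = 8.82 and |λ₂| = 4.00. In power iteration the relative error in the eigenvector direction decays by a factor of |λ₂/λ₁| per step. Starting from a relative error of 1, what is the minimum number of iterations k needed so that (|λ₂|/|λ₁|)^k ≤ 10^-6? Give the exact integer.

18

|λ₂/λ₁| = 4.00/8.82 = 0.45351
Need k ≥ ln(10^-6) / ln(0.45351) = -13.8155 / -0.7907 ≈ 17.472
Smallest integer k satisfying the bound: 18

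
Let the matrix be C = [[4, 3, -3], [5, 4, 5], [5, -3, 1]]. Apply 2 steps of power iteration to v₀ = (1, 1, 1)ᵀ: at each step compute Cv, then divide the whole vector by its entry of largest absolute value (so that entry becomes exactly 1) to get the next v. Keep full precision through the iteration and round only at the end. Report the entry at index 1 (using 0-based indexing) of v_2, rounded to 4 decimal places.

Cv0 = (4.00000, 14.00000, 3.00000); divide by 14.00000 → v1 = (0.28571, 1.00000, 0.21429)
Cv1 = (3.50000, 6.50000, -1.35714); divide by 6.50000 → v2 = (0.53846, 1.00000, -0.20879)
Requested entry of v2: 91/91 = 1.0000

1.0000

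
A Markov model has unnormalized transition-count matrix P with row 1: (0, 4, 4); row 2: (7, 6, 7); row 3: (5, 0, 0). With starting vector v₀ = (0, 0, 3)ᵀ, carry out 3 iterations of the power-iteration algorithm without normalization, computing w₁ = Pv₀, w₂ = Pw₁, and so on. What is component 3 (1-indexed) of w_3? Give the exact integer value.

420

w1 = Pv₀ = (0·0 + 4·0 + 4·3; 7·0 + 6·0 + 7·3; 5·0 + 0·0 + 0·3) = (12, 21, 0)
w2 = Pw1 = (0·12 + 4·21 + 4·0; 7·12 + 6·21 + 7·0; 5·12 + 0·21 + 0·0) = (84, 210, 60)
w3 = Pw2 = (1080, 2268, 420)
The requested component of w3 is 420.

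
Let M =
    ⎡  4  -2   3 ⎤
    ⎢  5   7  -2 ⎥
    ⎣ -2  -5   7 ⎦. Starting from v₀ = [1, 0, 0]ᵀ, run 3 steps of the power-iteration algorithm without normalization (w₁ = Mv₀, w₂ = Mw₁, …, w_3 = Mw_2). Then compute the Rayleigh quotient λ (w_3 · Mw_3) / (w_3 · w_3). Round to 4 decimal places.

9.4961

w1 = Mv₀ = (4·1 + (-2)·0 + 3·0; 5·1 + 7·0 + (-2)·0; (-2)·1 + (-5)·0 + 7·0) = (4, 5, -2)
w2 = Mw1 = (4·4 + (-2)·5 + 3·(-2); 5·4 + 7·5 + (-2)·(-2); (-2)·4 + (-5)·5 + 7·(-2)) = (0, 59, -47)
w3 = Mw2 = (-259, 507, -624)
Mw3 = (-3922, 3502, -6385)
w3·Mw3 = (-259)·(-3922) + 507·3502 + (-624)·(-6385) = 6775552; w3·w3 = (-259)·(-259) + 507·507 + (-624)·(-624) = 713506
λ ≈ 6775552/713506 = 9.4961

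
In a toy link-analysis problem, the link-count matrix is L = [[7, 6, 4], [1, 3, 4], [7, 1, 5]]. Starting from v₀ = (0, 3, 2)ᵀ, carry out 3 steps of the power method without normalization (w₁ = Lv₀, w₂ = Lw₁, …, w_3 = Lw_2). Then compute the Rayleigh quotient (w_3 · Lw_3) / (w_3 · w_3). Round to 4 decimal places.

w1 = Lv₀ = (7·0 + 6·3 + 4·2; 1·0 + 3·3 + 4·2; 7·0 + 1·3 + 5·2) = (26, 17, 13)
w2 = Lw1 = (7·26 + 6·17 + 4·13; 1·26 + 3·17 + 4·13; 7·26 + 1·17 + 5·13) = (336, 129, 264)
w3 = Lw2 = (4182, 1779, 3801)
Lw3 = (55152, 24723, 50058)
w3·Lw3 = 4182·55152 + 1779·24723 + 3801·50058 = 464898339; w3·w3 = 4182·4182 + 1779·1779 + 3801·3801 = 35101566
λ ≈ 464898339/35101566 = 13.2444

13.2444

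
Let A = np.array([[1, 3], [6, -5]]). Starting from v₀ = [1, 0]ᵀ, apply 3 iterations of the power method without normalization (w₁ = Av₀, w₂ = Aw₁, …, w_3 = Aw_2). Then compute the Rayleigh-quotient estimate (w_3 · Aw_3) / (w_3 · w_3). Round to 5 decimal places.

-6.64621

w1 = Av₀ = (1, 6)
w2 = Aw1 = (19, -24)
w3 = Aw2 = (-53, 234)
Aw3 = (649, -1488)
w3·Aw3 = (-53)·649 + 234·(-1488) = -382589; w3·w3 = (-53)·(-53) + 234·234 = 57565
λ ≈ -382589/57565 = -6.64621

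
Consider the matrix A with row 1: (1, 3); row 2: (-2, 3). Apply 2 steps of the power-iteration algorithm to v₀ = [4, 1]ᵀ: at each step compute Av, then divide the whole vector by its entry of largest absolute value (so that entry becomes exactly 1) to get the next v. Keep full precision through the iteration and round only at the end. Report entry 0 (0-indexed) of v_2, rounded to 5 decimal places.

0.27586

Av0 = (7.000000, -5.000000); divide by 7.000000 → v1 = (1.000000, -0.714286)
Av1 = (-1.142857, -4.142857); divide by -4.142857 → v2 = (0.275862, 1.000000)
Requested entry of v2: -8/-29 = 0.27586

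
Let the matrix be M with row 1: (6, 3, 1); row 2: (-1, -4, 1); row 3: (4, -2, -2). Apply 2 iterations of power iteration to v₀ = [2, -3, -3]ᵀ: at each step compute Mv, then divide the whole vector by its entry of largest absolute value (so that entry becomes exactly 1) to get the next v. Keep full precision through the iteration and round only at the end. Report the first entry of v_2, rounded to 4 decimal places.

-0.7593

Mv0 = (0.00000, 7.00000, 20.00000); divide by 20.00000 → v1 = (0.00000, 0.35000, 1.00000)
Mv1 = (2.05000, -0.40000, -2.70000); divide by -2.70000 → v2 = (-0.75926, 0.14815, 1.00000)
Requested entry of v2: 41/-54 = -0.7593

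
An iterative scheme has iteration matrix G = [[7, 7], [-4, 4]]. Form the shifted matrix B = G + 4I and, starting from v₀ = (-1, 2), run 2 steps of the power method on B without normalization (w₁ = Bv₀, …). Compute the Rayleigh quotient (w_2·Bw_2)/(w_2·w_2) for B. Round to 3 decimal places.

μ ≈ 11.214

B = G + 4I has rows (11, 7); (-4, 8)
w1 = Bv₀ = (3, 20)
w2 = Bw1 = (173, 148)
Bw2 = (2939, 492)
w2·Bw2 = 581263; w2·w2 = 51833; μ ≈ 581263/51833 = 11.214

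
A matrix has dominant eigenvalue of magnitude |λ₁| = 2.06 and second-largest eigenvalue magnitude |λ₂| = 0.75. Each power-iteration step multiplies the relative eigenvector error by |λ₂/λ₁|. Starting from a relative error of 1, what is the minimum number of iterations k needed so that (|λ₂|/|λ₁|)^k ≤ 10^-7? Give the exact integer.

16

|λ₂/λ₁| = 0.75/2.06 = 0.36408
Need k ≥ ln(10^-7) / ln(0.36408) = -16.1181 / -1.0104 ≈ 15.952
Smallest integer k satisfying the bound: 16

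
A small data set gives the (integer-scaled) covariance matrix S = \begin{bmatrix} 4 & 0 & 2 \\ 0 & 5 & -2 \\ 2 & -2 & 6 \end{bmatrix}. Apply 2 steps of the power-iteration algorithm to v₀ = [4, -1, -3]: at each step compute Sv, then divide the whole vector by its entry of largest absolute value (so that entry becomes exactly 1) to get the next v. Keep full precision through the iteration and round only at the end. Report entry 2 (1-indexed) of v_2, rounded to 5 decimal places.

-0.70000

Sv0 = (10.000000, 1.000000, -8.000000); divide by 10.000000 → v1 = (1.000000, 0.100000, -0.800000)
Sv1 = (2.400000, 2.100000, -3.000000); divide by -3.000000 → v2 = (-0.800000, -0.700000, 1.000000)
Requested entry of v2: 21/-30 = -0.70000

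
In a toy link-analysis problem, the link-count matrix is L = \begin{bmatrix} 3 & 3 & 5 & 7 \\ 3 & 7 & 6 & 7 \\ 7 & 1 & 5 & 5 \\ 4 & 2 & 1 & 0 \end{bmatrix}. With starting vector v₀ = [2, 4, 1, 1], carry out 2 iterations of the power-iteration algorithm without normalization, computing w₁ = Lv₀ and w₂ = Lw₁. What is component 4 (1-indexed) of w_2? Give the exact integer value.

242

w1 = Lv₀ = (3·2 + 3·4 + 5·1 + 7·1; 3·2 + 7·4 + 6·1 + 7·1; 7·2 + 1·4 + 5·1 + 5·1; 4·2 + 2·4 + 1·1 + 0·1) = (30, 47, 28, 17)
w2 = Lw1 = (3·30 + 3·47 + 5·28 + 7·17; 3·30 + 7·47 + 6·28 + 7·17; 7·30 + 1·47 + 5·28 + 5·17; 4·30 + 2·47 + 1·28 + 0·17) = (490, 706, 482, 242)
The requested component of w2 is 242.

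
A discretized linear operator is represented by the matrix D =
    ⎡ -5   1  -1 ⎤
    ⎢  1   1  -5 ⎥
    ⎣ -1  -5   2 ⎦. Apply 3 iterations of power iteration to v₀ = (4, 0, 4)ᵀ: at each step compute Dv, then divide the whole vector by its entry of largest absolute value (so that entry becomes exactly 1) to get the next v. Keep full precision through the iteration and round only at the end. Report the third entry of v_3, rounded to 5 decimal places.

-0.63095

Dv0 = (-24.000000, -16.000000, 4.000000); divide by -24.000000 → v1 = (1.000000, 0.666667, -0.166667)
Dv1 = (-4.166667, 2.500000, -4.666667); divide by -4.666667 → v2 = (0.892857, -0.535714, 1.000000)
Dv2 = (-6.000000, -4.642857, 3.785714); divide by -6.000000 → v3 = (1.000000, 0.773810, -0.630952)
Requested entry of v3: 424/-672 = -0.63095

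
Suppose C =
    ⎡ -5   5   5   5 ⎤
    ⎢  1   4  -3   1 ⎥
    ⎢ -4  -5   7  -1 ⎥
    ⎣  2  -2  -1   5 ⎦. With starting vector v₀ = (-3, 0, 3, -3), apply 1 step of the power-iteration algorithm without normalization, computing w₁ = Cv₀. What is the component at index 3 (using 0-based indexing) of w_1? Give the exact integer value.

w1 = Cv₀ = ((-5)·(-3) + 5·0 + 5·3 + 5·(-3); 1·(-3) + 4·0 + (-3)·3 + 1·(-3); (-4)·(-3) + (-5)·0 + 7·3 + (-1)·(-3); 2·(-3) + (-2)·0 + (-1)·3 + 5·(-3)) = (15, -15, 36, -24)
The requested component of w1 is -24.

-24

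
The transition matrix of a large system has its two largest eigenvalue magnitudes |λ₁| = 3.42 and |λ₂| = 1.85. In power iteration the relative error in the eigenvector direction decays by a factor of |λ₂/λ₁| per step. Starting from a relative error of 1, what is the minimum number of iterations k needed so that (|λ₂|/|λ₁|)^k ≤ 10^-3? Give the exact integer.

12

|λ₂/λ₁| = 1.85/3.42 = 0.54094
Need k ≥ ln(10^-3) / ln(0.54094) = -6.9078 / -0.6145 ≈ 11.242
Smallest integer k satisfying the bound: 12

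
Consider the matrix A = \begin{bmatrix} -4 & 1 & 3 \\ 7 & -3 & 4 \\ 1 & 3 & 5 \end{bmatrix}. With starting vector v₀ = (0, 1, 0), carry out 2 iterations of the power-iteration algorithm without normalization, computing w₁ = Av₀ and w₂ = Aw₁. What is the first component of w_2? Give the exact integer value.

2

w1 = Av₀ = ((-4)·0 + 1·1 + 3·0; 7·0 + (-3)·1 + 4·0; 1·0 + 3·1 + 5·0) = (1, -3, 3)
w2 = Aw1 = ((-4)·1 + 1·(-3) + 3·3; 7·1 + (-3)·(-3) + 4·3; 1·1 + 3·(-3) + 5·3) = (2, 28, 7)
The requested component of w2 is 2.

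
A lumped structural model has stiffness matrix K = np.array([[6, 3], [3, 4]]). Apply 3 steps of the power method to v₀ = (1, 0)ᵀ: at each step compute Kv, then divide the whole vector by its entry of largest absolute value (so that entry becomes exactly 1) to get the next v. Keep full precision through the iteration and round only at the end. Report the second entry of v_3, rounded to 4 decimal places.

0.7083

Kv0 = (6.00000, 3.00000); divide by 6.00000 → v1 = (1.00000, 0.50000)
Kv1 = (7.50000, 5.00000); divide by 7.50000 → v2 = (1.00000, 0.66667)
Kv2 = (8.00000, 5.66667); divide by 8.00000 → v3 = (1.00000, 0.70833)
Requested entry of v3: 255/360 = 0.7083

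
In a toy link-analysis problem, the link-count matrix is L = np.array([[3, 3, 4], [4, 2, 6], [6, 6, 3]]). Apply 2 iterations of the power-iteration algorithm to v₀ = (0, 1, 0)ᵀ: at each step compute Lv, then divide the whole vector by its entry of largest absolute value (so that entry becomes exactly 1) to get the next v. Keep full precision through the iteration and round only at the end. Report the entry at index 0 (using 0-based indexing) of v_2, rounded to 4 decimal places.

Lv0 = (3.00000, 2.00000, 6.00000); divide by 6.00000 → v1 = (0.50000, 0.33333, 1.00000)
Lv1 = (6.50000, 8.66667, 8.00000); divide by 8.66667 → v2 = (0.75000, 1.00000, 0.92308)
Requested entry of v2: 39/52 = 0.7500

0.7500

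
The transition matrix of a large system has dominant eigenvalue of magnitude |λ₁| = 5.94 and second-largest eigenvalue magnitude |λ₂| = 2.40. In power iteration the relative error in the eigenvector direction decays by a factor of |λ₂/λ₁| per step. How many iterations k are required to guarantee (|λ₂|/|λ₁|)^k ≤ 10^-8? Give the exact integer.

21

|λ₂/λ₁| = 2.40/5.94 = 0.40404
Need k ≥ ln(10^-8) / ln(0.40404) = -18.4207 / -0.9062 ≈ 20.326
Smallest integer k satisfying the bound: 21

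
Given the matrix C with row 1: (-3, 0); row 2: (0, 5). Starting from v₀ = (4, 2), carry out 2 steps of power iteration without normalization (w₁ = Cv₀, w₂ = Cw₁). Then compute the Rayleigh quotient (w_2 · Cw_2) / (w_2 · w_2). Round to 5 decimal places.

w1 = Cv₀ = (-12, 10)
w2 = Cw1 = (36, 50)
Cw2 = (-108, 250)
w2·Cw2 = 36·(-108) + 50·250 = 8612; w2·w2 = 36·36 + 50·50 = 3796
λ ≈ 8612/3796 = 2.26870

2.26870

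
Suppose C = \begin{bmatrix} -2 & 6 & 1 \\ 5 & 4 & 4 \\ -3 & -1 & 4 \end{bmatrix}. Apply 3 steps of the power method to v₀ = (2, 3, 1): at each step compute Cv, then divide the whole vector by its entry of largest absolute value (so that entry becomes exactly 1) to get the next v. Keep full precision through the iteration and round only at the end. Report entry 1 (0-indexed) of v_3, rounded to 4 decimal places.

-0.9898

Cv0 = (15.00000, 26.00000, -5.00000); divide by 26.00000 → v1 = (0.57692, 1.00000, -0.19231)
Cv1 = (4.65385, 6.11538, -3.50000); divide by 6.11538 → v2 = (0.76101, 1.00000, -0.57233)
Cv2 = (3.90566, 5.51572, -5.57233); divide by -5.57233 → v3 = (-0.70090, -0.98984, 1.00000)
Requested entry of v3: 877/-886 = -0.9898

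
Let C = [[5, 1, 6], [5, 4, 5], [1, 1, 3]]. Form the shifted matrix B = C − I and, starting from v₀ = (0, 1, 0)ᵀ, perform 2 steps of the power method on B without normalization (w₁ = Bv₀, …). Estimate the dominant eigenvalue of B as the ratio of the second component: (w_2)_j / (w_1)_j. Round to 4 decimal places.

B = C − I has rows (4, 1, 6); (5, 3, 5); (1, 1, 2)
w1 = Bv₀ = (1, 3, 1)
w2 = Bw1 = (13, 19, 6)
Ratio: 19/3 = 6.3333

μ ≈ 6.3333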